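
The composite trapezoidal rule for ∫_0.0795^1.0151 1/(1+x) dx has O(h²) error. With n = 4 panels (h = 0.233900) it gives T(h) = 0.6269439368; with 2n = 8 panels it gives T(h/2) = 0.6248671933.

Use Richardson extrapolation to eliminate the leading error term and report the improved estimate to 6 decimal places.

Order 2 gives 2^r = 4 and 2^r − 1 = 3.
Numerator 4·A(h/2) − A(h) = 4·0.6248671933 − 0.6269439368 = 1.8725248364
Divide by 2^2 − 1 = 3.
Result: 0.6241749455
Shift from A(h/2): −0.0006922478.

0.624175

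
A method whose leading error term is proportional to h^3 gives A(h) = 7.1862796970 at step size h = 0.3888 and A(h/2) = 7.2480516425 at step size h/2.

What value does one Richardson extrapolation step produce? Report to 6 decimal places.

7.256876

Order 3 gives 2^r = 8 and 2^r − 1 = 7.
8·7.2480516425 = 57.9844131400; 57.9844131400 − 7.1862796970 = 50.7981334430
Divide by 2^3 − 1 = 7.
Extrapolated: 50.7981334430 / 7 = 7.2568762061
Shift from A(h/2): +0.0088245636.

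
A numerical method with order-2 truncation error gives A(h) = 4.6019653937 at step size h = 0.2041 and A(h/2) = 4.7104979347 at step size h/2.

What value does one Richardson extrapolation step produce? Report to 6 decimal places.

4.746675

Leading term ∝ h^2; use weight 4 = 2^2.
4*4.7104979347 = 18.8419917388; 18.8419917388 − 4.6019653937 = 14.2400263451
(4*4.7104979347 − 4.6019653937)/(4 − 1) = 4.7466754484
Correction |R − A(h/2)| = 3.618e-02; gap |A(h/2) − A(h)| = 1.085e-01.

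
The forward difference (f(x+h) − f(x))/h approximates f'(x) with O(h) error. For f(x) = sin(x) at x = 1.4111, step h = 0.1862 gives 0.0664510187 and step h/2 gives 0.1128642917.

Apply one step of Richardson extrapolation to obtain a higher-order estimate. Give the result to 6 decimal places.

0.159278

Method order is 1; weight 2^1 = 2.
Difference of the inputs: 0.1128642917 − 0.0664510187 = 0.0464132730
Divide by 2^1 − 1 = 1: 0.0464132730/1 = 0.0464132730
R = 0.1128642917 + 0.0464132730 = 0.1592775647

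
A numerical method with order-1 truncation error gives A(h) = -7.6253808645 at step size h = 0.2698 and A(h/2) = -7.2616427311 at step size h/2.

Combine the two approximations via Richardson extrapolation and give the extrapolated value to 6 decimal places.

-6.897905

Error is O(h^1); halving h shrinks it by 2^1 = 2.
Top: 2(-7.2616427311) − (-7.6253808645) = -6.8979045977
(2·(-7.2616427311) − (-7.6253808645))/(2 − 1) = -6.8979045977
Correction |R − A(h/2)| = 3.637e-01; gap |A(h/2) − A(h)| = 3.637e-01.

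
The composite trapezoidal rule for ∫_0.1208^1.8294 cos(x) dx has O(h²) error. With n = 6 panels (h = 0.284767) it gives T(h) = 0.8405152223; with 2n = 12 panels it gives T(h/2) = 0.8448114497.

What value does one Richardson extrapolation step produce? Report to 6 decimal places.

Error is O(h^2); halving h shrinks it by 2^2 = 4.
4×0.8448114497 = 3.3792457988; 3.3792457988 − 0.8405152223 = 2.5387305765
Extrapolated: 2.5387305765 / 3 = 0.8462435255

0.846244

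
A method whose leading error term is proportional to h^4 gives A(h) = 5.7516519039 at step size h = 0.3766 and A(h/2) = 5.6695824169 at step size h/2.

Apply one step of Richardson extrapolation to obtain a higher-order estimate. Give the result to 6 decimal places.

5.664111

r = 4, so 2^r = 16.
A(h/2) − A(h) = 5.6695824169 − 5.7516519039 = -0.0820694870
Correction (A(h/2) − A(h))/(16 − 1) = (-0.0820694870)/15 = -0.0054712991
R = A(h/2) + (A(h/2) − A(h))/15 = 5.6695824169 − 0.0054712991 = 5.6641111178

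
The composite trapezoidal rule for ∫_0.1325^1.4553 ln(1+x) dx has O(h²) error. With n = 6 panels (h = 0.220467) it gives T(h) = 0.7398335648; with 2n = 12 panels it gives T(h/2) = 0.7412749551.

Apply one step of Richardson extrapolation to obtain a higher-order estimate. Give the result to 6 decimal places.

0.741755

Leading term ∝ h^2; use weight 4 = 2^2.
Top: 4(0.7412749551) − (0.7398335648) = 2.2252662556
(4 × 0.7412749551 − 0.7398335648)/(4 − 1) = 0.7417554185
Gap between inputs: 1.441e-03; correction applied: +0.0004804634.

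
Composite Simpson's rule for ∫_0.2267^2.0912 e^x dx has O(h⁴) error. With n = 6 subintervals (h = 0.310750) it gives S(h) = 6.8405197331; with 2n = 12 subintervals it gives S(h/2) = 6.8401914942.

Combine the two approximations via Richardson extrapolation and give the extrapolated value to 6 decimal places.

6.840170

r = 4, so 2^r = 16.
16*6.8401914942 − 6.8405197331 = 102.6025441741
R = 102.6025441741/15 = 6.8401696116
Correction |R − A(h/2)| = 2.188e-05; gap |A(h/2) − A(h)| = 3.282e-04.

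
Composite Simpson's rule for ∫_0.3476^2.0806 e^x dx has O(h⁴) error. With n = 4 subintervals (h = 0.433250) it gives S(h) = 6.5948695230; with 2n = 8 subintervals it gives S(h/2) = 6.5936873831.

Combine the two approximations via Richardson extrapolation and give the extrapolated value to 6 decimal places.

6.593609

Method order is 4; weight 2^4 = 16.
16×6.5936873831 − 6.5948695230 = 98.9041286066
Divide by 2^4 − 1 = 15.
Extrapolated: 98.9041286066 / 15 = 6.5936085738
Shift from A(h/2): −0.0000788093.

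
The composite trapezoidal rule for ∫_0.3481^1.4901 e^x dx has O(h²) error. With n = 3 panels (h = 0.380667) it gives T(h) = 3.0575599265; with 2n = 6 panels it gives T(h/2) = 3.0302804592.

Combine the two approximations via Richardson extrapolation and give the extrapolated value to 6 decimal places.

3.021187

With r = 2 the leading error scales as h^2, so the weight is 2^2 = 4.
Weighted: 12.1211218368 − 3.0575599265 = 9.0635619103
Extrapolated: 9.0635619103 / 3 = 3.0211873034
Gap between inputs: 2.728e-02; correction applied: −0.0090931558.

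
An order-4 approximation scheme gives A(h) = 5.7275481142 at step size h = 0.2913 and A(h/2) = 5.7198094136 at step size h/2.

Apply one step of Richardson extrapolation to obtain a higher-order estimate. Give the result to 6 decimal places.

5.719294

r = 4: numerator weight 16, denominator 15.
Difference of the inputs: 5.7198094136 − 5.7275481142 = -0.0077387006
Divide by 2^4 − 1 = 15: (-0.0077387006)/15 = -0.0005159134
R = 5.7198094136 − 0.0005159134 = 5.7192935002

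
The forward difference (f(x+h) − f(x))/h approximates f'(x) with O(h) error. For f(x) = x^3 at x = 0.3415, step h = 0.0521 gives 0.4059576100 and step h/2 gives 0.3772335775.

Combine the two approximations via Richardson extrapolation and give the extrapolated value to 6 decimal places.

Method order is 1; weight 2^1 = 2.
2 × 0.3772335775 = 0.7544671550; subtract 0.4059576100 → 0.3485095450
(2 × 0.3772335775 − 0.4059576100)/(2 − 1) = 0.3485095450
Gap between inputs: 2.872e-02; correction applied: −0.0287240325.

0.348510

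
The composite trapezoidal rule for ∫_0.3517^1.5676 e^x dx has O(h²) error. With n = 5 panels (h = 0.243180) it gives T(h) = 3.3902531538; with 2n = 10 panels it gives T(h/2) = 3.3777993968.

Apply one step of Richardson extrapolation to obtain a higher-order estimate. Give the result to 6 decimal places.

Order 2 gives 2^r = 4 and 2^r − 1 = 3.
4 × 3.3777993968 = 13.5111975872; 13.5111975872 − 3.3902531538 = 10.1209444334
R = 10.1209444334/3 = 3.3736481445

3.373648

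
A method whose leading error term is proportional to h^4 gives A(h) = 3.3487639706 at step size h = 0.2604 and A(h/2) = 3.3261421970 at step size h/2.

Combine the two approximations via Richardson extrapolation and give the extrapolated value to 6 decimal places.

3.324634

Leading term ∝ h^4; use weight 16 = 2^4.
Top: 16(3.3261421970) − (3.3487639706) = 49.8695111814
R = 49.8695111814/15 = 3.3246340788
Correction |R − A(h/2)| = 1.508e-03; gap |A(h/2) − A(h)| = 2.262e-02.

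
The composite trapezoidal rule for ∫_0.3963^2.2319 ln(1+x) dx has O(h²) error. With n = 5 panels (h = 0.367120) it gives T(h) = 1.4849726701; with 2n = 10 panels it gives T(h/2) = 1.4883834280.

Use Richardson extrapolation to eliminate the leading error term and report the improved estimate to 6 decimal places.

1.489520

r = 2, so 2^r = 4.
Top: 4(1.4883834280) − (1.4849726701) = 4.4685610419
(4·1.4883834280 − 1.4849726701)/(4 − 1) = 1.4895203473
Gap between inputs: 3.411e-03; correction applied: +0.0011369193.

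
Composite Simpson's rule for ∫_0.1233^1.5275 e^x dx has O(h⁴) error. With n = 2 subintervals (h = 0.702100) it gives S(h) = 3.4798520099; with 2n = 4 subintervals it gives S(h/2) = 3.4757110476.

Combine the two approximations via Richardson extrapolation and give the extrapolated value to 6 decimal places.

Error is O(h^4); halving h shrinks it by 2^4 = 16.
16*3.4757110476 = 55.6113767616; subtract 3.4798520099 → 52.1315247517
Divide by 2^4 − 1 = 15.
Result: 3.4754349834

3.475435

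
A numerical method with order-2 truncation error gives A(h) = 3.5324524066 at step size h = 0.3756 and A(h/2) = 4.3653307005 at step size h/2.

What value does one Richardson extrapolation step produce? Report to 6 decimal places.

4.642957

r = 2, so 2^r = 4.
Top: 4(4.3653307005) − (3.5324524066) = 13.9288703954
13.9288703954 ÷ 3 = 4.6429567985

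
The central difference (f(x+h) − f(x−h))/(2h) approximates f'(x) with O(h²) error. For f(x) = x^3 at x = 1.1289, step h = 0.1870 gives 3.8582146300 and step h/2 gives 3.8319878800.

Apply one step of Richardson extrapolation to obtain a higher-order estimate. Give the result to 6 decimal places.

The method has order 2: 2^2 = 4.
2^2 × A(h/2) = 15.3279515200; minus A(h) gives 11.4697368900.
Divide by 2^2 − 1 = 3.
(4 × 3.8319878800 − 3.8582146300)/(4 − 1) = 3.8232456300

3.823246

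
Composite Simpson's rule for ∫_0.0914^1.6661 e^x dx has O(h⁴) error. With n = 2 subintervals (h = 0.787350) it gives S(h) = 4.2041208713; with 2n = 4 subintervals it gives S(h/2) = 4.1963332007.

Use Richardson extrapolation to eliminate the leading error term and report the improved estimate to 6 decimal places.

The method has order 4: 2^4 = 16.
16·4.1963332007 = 67.1413312112; subtract 4.2041208713 → 62.9372103399
Denominator 16 − 1 = 15.
R = 62.9372103399/15 = 4.1958140227

4.195814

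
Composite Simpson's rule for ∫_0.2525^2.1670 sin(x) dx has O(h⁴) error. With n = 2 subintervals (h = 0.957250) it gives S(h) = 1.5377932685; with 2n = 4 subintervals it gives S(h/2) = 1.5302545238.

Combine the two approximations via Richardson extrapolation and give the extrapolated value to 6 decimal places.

1.529752

With r = 4 the leading error scales as h^4, so the weight is 2^4 = 16.
A(h/2) − A(h) = 1.5302545238 − 1.5377932685 = -0.0075387447
Divide by 2^4 − 1 = 15: (-0.0075387447)/15 = -0.0005025830
R = 1.5302545238 − 0.0005025830 = 1.5297519408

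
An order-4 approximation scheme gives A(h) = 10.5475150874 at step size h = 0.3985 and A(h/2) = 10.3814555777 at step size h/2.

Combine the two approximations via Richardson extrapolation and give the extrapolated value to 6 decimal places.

10.370385

Order 4 gives 2^r = 16 and 2^r − 1 = 15.
16×10.3814555777 − 10.5475150874 = 155.5557741558
(16×10.3814555777 − 10.5475150874)/(16 − 1) = 10.3703849437
Correction |R − A(h/2)| = 1.107e-02; gap |A(h/2) − A(h)| = 1.661e-01.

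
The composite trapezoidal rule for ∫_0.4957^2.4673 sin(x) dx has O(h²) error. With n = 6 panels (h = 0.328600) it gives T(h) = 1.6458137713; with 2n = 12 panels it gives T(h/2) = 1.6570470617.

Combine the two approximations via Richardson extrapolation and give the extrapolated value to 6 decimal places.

1.660791

Order 2 gives 2^r = 4 and 2^r − 1 = 3.
Difference of the inputs: 1.6570470617 − 1.6458137713 = 0.0112332904
Divide by 2^2 − 1 = 3: 0.0112332904/3 = 0.0037444301
R = 1.6570470617 + 0.0037444301 = 1.6607914918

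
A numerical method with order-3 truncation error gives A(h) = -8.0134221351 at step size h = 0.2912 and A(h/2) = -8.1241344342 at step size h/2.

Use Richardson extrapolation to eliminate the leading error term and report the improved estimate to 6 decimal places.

-8.139950

The method has order 3: 2^3 = 8.
Numerator 8 × A(h/2) − A(h) = 8 × (-8.1241344342) − (-8.0134221351) = -56.9796533385
R = (-56.9796533385)/7 = -8.1399504769
Gap between inputs: 1.107e-01; correction applied: −0.0158160427.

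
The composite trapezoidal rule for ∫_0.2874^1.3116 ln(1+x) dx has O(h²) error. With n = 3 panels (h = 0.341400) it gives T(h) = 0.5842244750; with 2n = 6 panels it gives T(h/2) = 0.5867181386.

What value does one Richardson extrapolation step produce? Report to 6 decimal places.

r = 2, so 2^r = 4.
Numerator 4·A(h/2) − A(h) = 4·0.5867181386 − 0.5842244750 = 1.7626480794
Denominator 4 − 1 = 3.
Result: 0.5875493598
Shift from A(h/2): +0.0008312212.

0.587549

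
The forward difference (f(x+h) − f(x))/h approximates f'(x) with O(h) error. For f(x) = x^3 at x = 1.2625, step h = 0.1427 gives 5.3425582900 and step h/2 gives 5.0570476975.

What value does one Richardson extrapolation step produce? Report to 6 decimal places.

4.771537

With r = 1 the leading error scales as h^1, so the weight is 2^1 = 2.
2^1·A(h/2) = 10.1140953950; minus A(h) gives 4.7715371050.
R = 4.7715371050/1 = 4.7715371050
Shift from A(h/2): −0.2855105925.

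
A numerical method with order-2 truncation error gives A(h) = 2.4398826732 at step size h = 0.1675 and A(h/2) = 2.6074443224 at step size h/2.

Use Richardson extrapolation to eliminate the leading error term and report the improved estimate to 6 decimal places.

2.663298

Order 2 gives 2^r = 4 and 2^r − 1 = 3.
Difference of the inputs: 2.6074443224 − 2.4398826732 = 0.1675616492
Divide by 2^2 − 1 = 3: 0.1675616492/3 = 0.0558538831
R = A(h/2) + (A(h/2) − A(h))/3 = 2.6074443224 + 0.0558538831 = 2.6632982055
Gap between inputs: 1.676e-01; correction applied: +0.0558538831.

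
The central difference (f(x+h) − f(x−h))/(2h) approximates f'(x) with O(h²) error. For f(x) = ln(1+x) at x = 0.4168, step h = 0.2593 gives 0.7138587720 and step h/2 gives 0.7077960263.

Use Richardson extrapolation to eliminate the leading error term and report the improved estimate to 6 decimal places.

0.705775

Error is O(h^2); halving h shrinks it by 2^2 = 4.
2^2 × A(h/2) = 2.8311841052; minus A(h) gives 2.1173253332.
2.1173253332 ÷ 3 = 0.7057751111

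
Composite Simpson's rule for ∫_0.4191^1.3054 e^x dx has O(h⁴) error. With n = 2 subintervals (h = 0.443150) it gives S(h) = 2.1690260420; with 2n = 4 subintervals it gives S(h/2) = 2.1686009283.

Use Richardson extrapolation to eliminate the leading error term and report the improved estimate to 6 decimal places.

With r = 4 the leading error scales as h^4, so the weight is 2^4 = 16.
A(h/2) − A(h) = 2.1686009283 − 2.1690260420 = -0.0004251137
Correction (A(h/2) − A(h))/(16 − 1) = (-0.0004251137)/15 = -0.0000283409
R = A(h/2) + (A(h/2) − A(h))/15 = 2.1686009283 − 0.0000283409 = 2.1685725874

2.168573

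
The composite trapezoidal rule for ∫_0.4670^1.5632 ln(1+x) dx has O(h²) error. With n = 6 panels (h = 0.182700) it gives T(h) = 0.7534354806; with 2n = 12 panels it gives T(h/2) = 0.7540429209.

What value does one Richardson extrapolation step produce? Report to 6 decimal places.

0.754245

r = 2, so 2^r = 4.
4*0.7540429209 = 3.0161716836; subtract 0.7534354806 → 2.2627362030
(4*0.7540429209 − 0.7534354806)/(4 − 1) = 0.7542454010
Shift from A(h/2): +0.0002024801.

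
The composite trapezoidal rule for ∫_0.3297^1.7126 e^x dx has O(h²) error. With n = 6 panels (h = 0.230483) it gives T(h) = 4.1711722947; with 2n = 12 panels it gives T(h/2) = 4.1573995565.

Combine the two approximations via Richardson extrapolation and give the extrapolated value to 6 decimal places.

The method has order 2: 2^2 = 4.
4 × 4.1573995565 = 16.6295982260; subtract 4.1711722947 → 12.4584259313
Extrapolated: 12.4584259313 / 3 = 4.1528086438

4.152809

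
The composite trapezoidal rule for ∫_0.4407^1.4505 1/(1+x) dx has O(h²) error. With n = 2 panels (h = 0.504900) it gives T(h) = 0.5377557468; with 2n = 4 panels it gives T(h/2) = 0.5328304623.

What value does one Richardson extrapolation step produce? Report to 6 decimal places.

Leading term ∝ h^2; use weight 4 = 2^2.
4*0.5328304623 = 2.1313218492; 2.1313218492 − 0.5377557468 = 1.5935661024
Extrapolated: 1.5935661024 / 3 = 0.5311887008
Gap between inputs: 4.925e-03; correction applied: −0.0016417615.

0.531189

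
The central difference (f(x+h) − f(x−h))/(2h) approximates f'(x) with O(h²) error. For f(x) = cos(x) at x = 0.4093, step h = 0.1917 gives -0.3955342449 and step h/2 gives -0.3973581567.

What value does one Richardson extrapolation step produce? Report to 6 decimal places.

-0.397966

Method order is 2; weight 2^2 = 4.
2^2 × A(h/2) = -1.5894326268; minus A(h) gives -1.1938983819.
(-1.1938983819) ÷ 3 = -0.3979661273
Shift from A(h/2): −0.0006079706.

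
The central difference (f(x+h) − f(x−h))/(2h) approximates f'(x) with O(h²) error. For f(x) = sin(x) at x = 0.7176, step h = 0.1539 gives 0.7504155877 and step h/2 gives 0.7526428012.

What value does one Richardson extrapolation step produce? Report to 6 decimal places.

0.753385

r = 2, so 2^r = 4.
Numerator 4 × A(h/2) − A(h) = 4 × 0.7526428012 − 0.7504155877 = 2.2601556171
Extrapolated: 2.2601556171 / 3 = 0.7533852057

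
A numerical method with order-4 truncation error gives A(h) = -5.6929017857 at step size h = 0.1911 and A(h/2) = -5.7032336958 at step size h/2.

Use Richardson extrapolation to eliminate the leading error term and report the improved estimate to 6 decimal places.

-5.703922

r = 4, so 2^r = 16.
16×(-5.7032336958) = -91.2517391328; (-91.2517391328) − (-5.6929017857) = -85.5588373471
Divide by 2^4 − 1 = 15.
Result: -5.7039224898
Correction |R − A(h/2)| = 6.888e-04; gap |A(h/2) − A(h)| = 1.033e-02.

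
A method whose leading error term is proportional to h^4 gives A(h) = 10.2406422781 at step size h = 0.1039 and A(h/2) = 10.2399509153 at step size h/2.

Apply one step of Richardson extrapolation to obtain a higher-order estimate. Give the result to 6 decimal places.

10.239905

Method order is 4; weight 2^4 = 16.
16 × 10.2399509153 = 163.8392146448; subtract 10.2406422781 → 153.5985723667
Divide by 2^4 − 1 = 15.
So the Richardson estimate is 10.2399048244.
Correction |R − A(h/2)| = 4.609e-05; gap |A(h/2) − A(h)| = 6.914e-04.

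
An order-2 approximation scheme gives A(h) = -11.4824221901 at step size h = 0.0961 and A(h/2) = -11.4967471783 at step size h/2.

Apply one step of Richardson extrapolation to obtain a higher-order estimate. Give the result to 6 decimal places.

-11.501522

Order 2 gives 2^r = 4 and 2^r − 1 = 3.
Numerator 4 × A(h/2) − A(h) = 4 × (-11.4967471783) − (-11.4824221901) = -34.5045665231
(4 × (-11.4967471783) − (-11.4824221901))/(4 − 1) = -11.5015221744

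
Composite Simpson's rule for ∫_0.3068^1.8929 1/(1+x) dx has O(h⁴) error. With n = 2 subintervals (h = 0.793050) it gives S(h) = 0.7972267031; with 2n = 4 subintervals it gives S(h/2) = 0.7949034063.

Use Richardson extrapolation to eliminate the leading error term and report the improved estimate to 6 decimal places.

The method has order 4: 2^4 = 16.
Difference of the inputs: 0.7949034063 − 0.7972267031 = -0.0023232968
Correction (A(h/2) − A(h))/(16 − 1) = (-0.0023232968)/15 = -0.0001548865
R = 0.7949034063 − 0.0001548865 = 0.7947485198
Correction |R − A(h/2)| = 1.549e-04; gap |A(h/2) − A(h)| = 2.323e-03.

0.794749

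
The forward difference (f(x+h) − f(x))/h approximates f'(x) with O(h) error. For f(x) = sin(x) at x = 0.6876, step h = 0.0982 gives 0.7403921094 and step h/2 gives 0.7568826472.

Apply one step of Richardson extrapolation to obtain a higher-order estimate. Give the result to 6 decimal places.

0.773373

r = 1: numerator weight 2, denominator 1.
A(h/2) − A(h) = 0.7568826472 − 0.7403921094 = 0.0164905378
Correction (A(h/2) − A(h))/(2 − 1) = 0.0164905378/1 = 0.0164905378
R = 0.7568826472 + 0.0164905378 = 0.7733731850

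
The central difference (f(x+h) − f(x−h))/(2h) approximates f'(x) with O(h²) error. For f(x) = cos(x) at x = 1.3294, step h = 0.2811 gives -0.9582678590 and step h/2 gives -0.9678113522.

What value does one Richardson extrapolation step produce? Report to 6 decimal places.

-0.970993

Error is O(h^2); halving h shrinks it by 2^2 = 4.
Numerator 4 × A(h/2) − A(h) = 4 × (-0.9678113522) − (-0.9582678590) = -2.9129775498
Extrapolated: (-2.9129775498) / 3 = -0.9709925166
Correction |R − A(h/2)| = 3.181e-03; gap |A(h/2) − A(h)| = 9.543e-03.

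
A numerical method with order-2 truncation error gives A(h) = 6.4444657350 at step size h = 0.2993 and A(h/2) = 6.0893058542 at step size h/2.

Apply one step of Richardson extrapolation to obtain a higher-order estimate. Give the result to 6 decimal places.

r = 2, so 2^r = 4.
4*6.0893058542 = 24.3572234168; 24.3572234168 − 6.4444657350 = 17.9127576818
Divide by 2^2 − 1 = 3.
So the Richardson estimate is 5.9709192273.

5.970919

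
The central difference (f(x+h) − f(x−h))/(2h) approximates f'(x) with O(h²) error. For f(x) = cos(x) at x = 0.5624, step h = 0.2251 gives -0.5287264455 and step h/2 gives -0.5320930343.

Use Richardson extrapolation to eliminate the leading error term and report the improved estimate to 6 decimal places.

Order 2 gives 2^r = 4 and 2^r − 1 = 3.
Numerator 4·A(h/2) − A(h) = 4·(-0.5320930343) − (-0.5287264455) = -1.5996456917
Divide by 2^2 − 1 = 3.
(-1.5996456917) ÷ 3 = -0.5332152306
Correction |R − A(h/2)| = 1.122e-03; gap |A(h/2) − A(h)| = 3.367e-03.

-0.533215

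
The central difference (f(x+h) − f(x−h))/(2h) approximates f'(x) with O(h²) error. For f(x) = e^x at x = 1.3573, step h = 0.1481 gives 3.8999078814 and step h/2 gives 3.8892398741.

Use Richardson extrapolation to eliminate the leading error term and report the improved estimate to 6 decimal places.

Order 2 gives 2^r = 4 and 2^r − 1 = 3.
Numerator 4*A(h/2) − A(h) = 4*3.8892398741 − 3.8999078814 = 11.6570516150
Divide by 2^2 − 1 = 3.
Extrapolated: 11.6570516150 / 3 = 3.8856838717
Shift from A(h/2): −0.0035560024.

3.885684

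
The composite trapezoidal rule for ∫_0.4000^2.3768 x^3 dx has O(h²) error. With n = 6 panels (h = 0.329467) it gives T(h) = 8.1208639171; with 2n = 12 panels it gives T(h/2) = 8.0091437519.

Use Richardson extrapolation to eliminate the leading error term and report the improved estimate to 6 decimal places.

7.971904

Leading term ∝ h^2; use weight 4 = 2^2.
4*8.0091437519 − 8.1208639171 = 23.9157110905
Divide by 2^2 − 1 = 3.
Result: 7.9719036968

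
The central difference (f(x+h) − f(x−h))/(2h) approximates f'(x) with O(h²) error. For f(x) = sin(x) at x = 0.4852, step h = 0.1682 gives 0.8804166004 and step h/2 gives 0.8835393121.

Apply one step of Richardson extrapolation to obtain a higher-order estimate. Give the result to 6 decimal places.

r = 2, so 2^r = 4.
Weighted: 3.5341572484 − 0.8804166004 = 2.6537406480
2.6537406480 ÷ 3 = 0.8845802160

0.884580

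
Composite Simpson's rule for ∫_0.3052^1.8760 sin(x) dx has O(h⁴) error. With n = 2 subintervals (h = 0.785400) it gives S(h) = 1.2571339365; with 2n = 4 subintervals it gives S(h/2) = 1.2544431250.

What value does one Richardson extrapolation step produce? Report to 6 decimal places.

1.254264

Error is O(h^4); halving h shrinks it by 2^4 = 16.
A(h/2) − A(h) = 1.2544431250 − 1.2571339365 = -0.0026908115
Divide by 2^4 − 1 = 15: (-0.0026908115)/15 = -0.0001793874
R = A(h/2) + (A(h/2) − A(h))/15 = 1.2544431250 − 0.0001793874 = 1.2542637376
Shift from A(h/2): −0.0001793874.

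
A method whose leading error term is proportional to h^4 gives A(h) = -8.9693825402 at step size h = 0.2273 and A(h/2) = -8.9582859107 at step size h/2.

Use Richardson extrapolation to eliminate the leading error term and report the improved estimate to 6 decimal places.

-8.957546

r = 4: numerator weight 16, denominator 15.
16×(-8.9582859107) = -143.3325745712; (-143.3325745712) − (-8.9693825402) = -134.3631920310
Divide by 2^4 − 1 = 15.
(-134.3631920310) ÷ 15 = -8.9575461354
Correction |R − A(h/2)| = 7.398e-04; gap |A(h/2) − A(h)| = 1.110e-02.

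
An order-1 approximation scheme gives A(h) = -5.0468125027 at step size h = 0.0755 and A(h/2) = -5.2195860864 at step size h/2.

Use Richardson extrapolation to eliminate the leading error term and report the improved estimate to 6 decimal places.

-5.392360

Error is O(h^1); halving h shrinks it by 2^1 = 2.
2·(-5.2195860864) = -10.4391721728; subtract (-5.0468125027) → -5.3923596701
Denominator 2 − 1 = 1.
R = (-5.3923596701)/1 = -5.3923596701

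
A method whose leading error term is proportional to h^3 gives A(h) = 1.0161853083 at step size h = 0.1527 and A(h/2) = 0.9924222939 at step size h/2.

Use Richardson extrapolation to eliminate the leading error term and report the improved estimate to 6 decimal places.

Error is O(h^3); halving h shrinks it by 2^3 = 8.
8·0.9924222939 = 7.9393783512; subtract 1.0161853083 → 6.9231930429
Denominator 8 − 1 = 7.
So the Richardson estimate is 0.9890275776.
Shift from A(h/2): −0.0033947163.

0.989028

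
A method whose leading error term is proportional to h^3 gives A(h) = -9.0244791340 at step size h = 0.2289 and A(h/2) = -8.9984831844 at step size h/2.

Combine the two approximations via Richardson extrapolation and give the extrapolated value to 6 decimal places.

Order 3 gives 2^r = 8 and 2^r − 1 = 7.
Top: 8(-8.9984831844) − (-9.0244791340) = -62.9633863412
Denominator 8 − 1 = 7.
Extrapolated: (-62.9633863412) / 7 = -8.9947694773
Gap between inputs: 2.600e-02; correction applied: +0.0037137071.

-8.994769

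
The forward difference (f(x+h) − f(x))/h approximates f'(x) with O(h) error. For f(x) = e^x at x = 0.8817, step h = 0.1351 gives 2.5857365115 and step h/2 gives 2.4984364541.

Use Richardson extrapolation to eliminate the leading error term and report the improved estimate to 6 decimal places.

The method has order 1: 2^1 = 2.
Weighted: 4.9968729082 − 2.5857365115 = 2.4111363967
Extrapolated: 2.4111363967 / 1 = 2.4111363967

2.411136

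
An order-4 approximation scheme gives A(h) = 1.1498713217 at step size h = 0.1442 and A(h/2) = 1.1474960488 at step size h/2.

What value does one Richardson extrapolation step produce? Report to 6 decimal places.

Method order is 4; weight 2^4 = 16.
Weighted: 18.3599367808 − 1.1498713217 = 17.2100654591
Divide by 2^4 − 1 = 15.
R = 17.2100654591/15 = 1.1473376973

1.147338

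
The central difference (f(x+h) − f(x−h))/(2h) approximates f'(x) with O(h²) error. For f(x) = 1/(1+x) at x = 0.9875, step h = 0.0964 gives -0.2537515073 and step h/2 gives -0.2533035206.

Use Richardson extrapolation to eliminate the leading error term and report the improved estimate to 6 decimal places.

-0.253154

Method order is 2; weight 2^2 = 4.
Weighted: (-1.0132140824) − (-0.2537515073) = -0.7594625751
Denominator 4 − 1 = 3.
Extrapolated: (-0.7594625751) / 3 = -0.2531541917
Shift from A(h/2): +0.0001493289.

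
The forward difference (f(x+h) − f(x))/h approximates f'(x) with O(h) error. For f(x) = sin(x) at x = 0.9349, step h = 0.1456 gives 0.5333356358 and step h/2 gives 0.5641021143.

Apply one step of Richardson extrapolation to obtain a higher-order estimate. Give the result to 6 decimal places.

0.594869

With r = 1 the leading error scales as h^1, so the weight is 2^1 = 2.
Numerator 2·A(h/2) − A(h) = 2·0.5641021143 − 0.5333356358 = 0.5948685928
Extrapolated: 0.5948685928 / 1 = 0.5948685928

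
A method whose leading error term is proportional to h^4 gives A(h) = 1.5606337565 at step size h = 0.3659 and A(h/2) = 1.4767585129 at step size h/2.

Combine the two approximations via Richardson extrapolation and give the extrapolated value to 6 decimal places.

With r = 4 the leading error scales as h^4, so the weight is 2^4 = 16.
Weighted: 23.6281362064 − 1.5606337565 = 22.0675024499
Denominator 16 − 1 = 15.
R = 22.0675024499/15 = 1.4711668300

1.471167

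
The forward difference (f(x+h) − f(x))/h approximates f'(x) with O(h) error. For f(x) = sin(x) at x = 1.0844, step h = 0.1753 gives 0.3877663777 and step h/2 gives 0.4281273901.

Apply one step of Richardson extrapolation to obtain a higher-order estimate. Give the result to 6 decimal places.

With r = 1 the leading error scales as h^1, so the weight is 2^1 = 2.
2·0.4281273901 − 0.3877663777 = 0.4684884025
Divide by 2^1 − 1 = 1.
R = 0.4684884025/1 = 0.4684884025

0.468488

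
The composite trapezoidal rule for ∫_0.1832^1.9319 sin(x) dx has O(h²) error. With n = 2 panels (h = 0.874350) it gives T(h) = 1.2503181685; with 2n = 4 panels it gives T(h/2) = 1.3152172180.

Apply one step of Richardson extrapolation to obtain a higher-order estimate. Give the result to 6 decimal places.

1.336850

Error is O(h^2); halving h shrinks it by 2^2 = 4.
Top: 4(1.3152172180) − (1.2503181685) = 4.0105507035
4.0105507035 ÷ 3 = 1.3368502345
Gap between inputs: 6.490e-02; correction applied: +0.0216330165.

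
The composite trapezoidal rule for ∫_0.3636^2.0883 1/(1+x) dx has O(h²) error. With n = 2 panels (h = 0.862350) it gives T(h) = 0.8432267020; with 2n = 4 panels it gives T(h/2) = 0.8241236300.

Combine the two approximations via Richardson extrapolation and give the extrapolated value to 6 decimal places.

Error is O(h^2); halving h shrinks it by 2^2 = 4.
4×0.8241236300 = 3.2964945200; 3.2964945200 − 0.8432267020 = 2.4532678180
R = 2.4532678180/3 = 0.8177559393
Shift from A(h/2): −0.0063676907.

0.817756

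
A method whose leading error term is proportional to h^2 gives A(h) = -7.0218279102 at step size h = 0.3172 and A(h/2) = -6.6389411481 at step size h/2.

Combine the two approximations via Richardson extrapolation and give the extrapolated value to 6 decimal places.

-6.511312

The method has order 2: 2^2 = 4.
Top: 4(-6.6389411481) − (-7.0218279102) = -19.5339366822
Divide by 2^2 − 1 = 3.
Extrapolated: (-19.5339366822) / 3 = -6.5113122274
Correction |R − A(h/2)| = 1.276e-01; gap |A(h/2) − A(h)| = 3.829e-01.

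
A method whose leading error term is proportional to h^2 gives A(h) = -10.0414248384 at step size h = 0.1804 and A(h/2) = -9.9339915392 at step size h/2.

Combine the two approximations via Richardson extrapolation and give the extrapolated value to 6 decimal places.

Leading term ∝ h^2; use weight 4 = 2^2.
Weighted: (-39.7359661568) − (-10.0414248384) = -29.6945413184
(-29.6945413184) ÷ 3 = -9.8981804395
Gap between inputs: 1.074e-01; correction applied: +0.0358110997.

-9.898180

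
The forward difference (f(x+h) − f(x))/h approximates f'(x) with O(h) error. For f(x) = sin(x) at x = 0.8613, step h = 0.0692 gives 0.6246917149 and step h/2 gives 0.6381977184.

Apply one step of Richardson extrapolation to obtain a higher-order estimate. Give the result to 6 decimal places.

0.651704

Method order is 1; weight 2^1 = 2.
2*0.6381977184 − 0.6246917149 = 0.6517037219
(2*0.6381977184 − 0.6246917149)/(2 − 1) = 0.6517037219
Correction |R − A(h/2)| = 1.351e-02; gap |A(h/2) − A(h)| = 1.351e-02.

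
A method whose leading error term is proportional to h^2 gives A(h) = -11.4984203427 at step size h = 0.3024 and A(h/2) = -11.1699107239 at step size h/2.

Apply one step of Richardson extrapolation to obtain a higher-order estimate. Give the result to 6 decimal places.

-11.060408

The method has order 2: 2^2 = 4.
4*(-11.1699107239) = -44.6796428956; subtract (-11.4984203427) → -33.1812225529
Divide by 2^2 − 1 = 3.
(-33.1812225529) ÷ 3 = -11.0604075176
Shift from A(h/2): +0.1095032063.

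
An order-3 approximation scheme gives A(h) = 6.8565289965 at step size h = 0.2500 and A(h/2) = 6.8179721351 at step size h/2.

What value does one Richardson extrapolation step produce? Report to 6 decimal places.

6.812464

Error is O(h^3); halving h shrinks it by 2^3 = 8.
8×6.8179721351 − 6.8565289965 = 47.6872480843
Denominator 8 − 1 = 7.
R = 47.6872480843/7 = 6.8124640120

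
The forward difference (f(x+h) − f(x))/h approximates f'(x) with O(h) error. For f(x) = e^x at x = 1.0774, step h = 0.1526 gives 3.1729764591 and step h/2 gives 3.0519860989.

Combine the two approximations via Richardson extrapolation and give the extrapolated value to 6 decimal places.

2.930996

Method order is 1; weight 2^1 = 2.
Top: 2(3.0519860989) − (3.1729764591) = 2.9309957387
Divide by 2^1 − 1 = 1.
R = 2.9309957387/1 = 2.9309957387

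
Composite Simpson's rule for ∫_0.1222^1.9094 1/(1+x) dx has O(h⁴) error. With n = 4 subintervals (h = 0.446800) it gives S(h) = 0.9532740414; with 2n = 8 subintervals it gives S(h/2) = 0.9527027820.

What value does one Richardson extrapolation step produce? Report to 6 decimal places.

The method has order 4: 2^4 = 16.
16×0.9527027820 = 15.2432445120; subtract 0.9532740414 → 14.2899704706
R = 14.2899704706/15 = 0.9526646980

0.952665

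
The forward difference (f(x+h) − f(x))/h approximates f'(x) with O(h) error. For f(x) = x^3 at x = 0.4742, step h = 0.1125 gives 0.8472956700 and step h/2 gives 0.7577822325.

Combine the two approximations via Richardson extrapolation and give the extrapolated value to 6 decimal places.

r = 1, so 2^r = 2.
2^1·A(h/2) = 1.5155644650; minus A(h) gives 0.6682687950.
Divide by 2^1 − 1 = 1.
R = 0.6682687950/1 = 0.6682687950
Correction |R − A(h/2)| = 8.951e-02; gap |A(h/2) − A(h)| = 8.951e-02.

0.668269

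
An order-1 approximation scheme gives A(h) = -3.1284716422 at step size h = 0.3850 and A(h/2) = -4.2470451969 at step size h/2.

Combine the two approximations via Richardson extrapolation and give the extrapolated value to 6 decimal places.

r = 1: numerator weight 2, denominator 1.
Top: 2(-4.2470451969) − (-3.1284716422) = -5.3656187516
(2·(-4.2470451969) − (-3.1284716422))/(2 − 1) = -5.3656187516
Gap between inputs: 1.119e+00; correction applied: −1.1185735547.

-5.365619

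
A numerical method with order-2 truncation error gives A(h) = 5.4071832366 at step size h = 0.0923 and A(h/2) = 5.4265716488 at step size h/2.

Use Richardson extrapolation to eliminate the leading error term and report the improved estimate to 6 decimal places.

Order 2 gives 2^r = 4 and 2^r − 1 = 3.
2^2*A(h/2) = 21.7062865952; minus A(h) gives 16.2991033586.
Divide by 2^2 − 1 = 3.
16.2991033586 ÷ 3 = 5.4330344529

5.433034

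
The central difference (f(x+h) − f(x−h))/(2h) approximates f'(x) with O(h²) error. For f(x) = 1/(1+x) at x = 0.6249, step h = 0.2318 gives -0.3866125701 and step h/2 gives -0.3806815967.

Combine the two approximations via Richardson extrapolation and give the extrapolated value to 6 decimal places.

r = 2: numerator weight 4, denominator 3.
Weighted: (-1.5227263868) − (-0.3866125701) = -1.1361138167
R = (-1.1361138167)/3 = -0.3787046056

-0.378705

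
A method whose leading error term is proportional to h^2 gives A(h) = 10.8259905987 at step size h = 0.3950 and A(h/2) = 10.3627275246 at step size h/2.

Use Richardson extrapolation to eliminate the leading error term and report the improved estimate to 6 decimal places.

10.208306

Leading term ∝ h^2; use weight 4 = 2^2.
4·10.3627275246 − 10.8259905987 = 30.6249194997
Denominator 4 − 1 = 3.
R = 30.6249194997/3 = 10.2083064999
Gap between inputs: 4.633e-01; correction applied: −0.1544210247.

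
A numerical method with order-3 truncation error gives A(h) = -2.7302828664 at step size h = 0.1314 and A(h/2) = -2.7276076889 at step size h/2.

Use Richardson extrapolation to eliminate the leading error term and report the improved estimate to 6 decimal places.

The method has order 3: 2^3 = 8.
2^3·A(h/2) = -21.8208615112; minus A(h) gives -19.0905786448.
Denominator 8 − 1 = 7.
R = (-19.0905786448)/7 = -2.7272255207

-2.727226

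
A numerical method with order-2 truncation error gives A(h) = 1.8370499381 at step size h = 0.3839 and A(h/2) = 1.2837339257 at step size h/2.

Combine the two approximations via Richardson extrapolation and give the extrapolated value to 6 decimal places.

1.099295

Order 2 gives 2^r = 4 and 2^r − 1 = 3.
4 × 1.2837339257 = 5.1349357028; 5.1349357028 − 1.8370499381 = 3.2978857647
(4 × 1.2837339257 − 1.8370499381)/(4 − 1) = 1.0992952549
Shift from A(h/2): −0.1844386708.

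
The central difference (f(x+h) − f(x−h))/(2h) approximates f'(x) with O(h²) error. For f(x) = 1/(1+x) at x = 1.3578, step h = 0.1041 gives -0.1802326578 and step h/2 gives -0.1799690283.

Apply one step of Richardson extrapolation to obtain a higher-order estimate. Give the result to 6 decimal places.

-0.179881

r = 2: numerator weight 4, denominator 3.
4*(-0.1799690283) − (-0.1802326578) = -0.5396434554
Denominator 4 − 1 = 3.
(-0.5396434554) ÷ 3 = -0.1798811518
Correction |R − A(h/2)| = 8.788e-05; gap |A(h/2) − A(h)| = 2.636e-04.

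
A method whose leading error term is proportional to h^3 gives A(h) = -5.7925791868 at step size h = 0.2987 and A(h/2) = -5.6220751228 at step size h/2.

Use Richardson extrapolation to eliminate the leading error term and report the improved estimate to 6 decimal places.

With r = 3 the leading error scales as h^3, so the weight is 2^3 = 8.
A(h/2) − A(h) = -5.6220751228 − (-5.7925791868) = 0.1705040640
Divide by 2^3 − 1 = 7: 0.1705040640/7 = 0.0243577234
R = -5.6220751228 + 0.0243577234 = -5.5977173994

-5.597717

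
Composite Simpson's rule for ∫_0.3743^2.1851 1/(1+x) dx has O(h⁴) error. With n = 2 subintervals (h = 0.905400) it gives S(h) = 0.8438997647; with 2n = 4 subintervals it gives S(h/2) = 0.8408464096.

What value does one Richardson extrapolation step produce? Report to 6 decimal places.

0.840643

Method order is 4; weight 2^4 = 16.
2^4*A(h/2) = 13.4535425536; minus A(h) gives 12.6096427889.
(16*0.8408464096 − 0.8438997647)/(16 − 1) = 0.8406428526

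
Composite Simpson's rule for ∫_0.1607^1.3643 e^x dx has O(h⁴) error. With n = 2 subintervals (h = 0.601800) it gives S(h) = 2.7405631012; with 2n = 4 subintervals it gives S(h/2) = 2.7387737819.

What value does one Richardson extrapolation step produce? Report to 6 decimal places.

The method has order 4: 2^4 = 16.
16·2.7387737819 − 2.7405631012 = 41.0798174092
Divide by 2^4 − 1 = 15.
(16·2.7387737819 − 2.7405631012)/(16 − 1) = 2.7386544939

2.738654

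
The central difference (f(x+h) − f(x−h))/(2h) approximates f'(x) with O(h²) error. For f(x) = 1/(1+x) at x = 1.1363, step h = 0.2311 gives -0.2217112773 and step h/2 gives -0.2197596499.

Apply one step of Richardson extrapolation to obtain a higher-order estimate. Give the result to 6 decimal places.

-0.219109

With r = 2 the leading error scales as h^2, so the weight is 2^2 = 4.
2^2*A(h/2) = -0.8790385996; minus A(h) gives -0.6573273223.
Extrapolated: (-0.6573273223) / 3 = -0.2191091074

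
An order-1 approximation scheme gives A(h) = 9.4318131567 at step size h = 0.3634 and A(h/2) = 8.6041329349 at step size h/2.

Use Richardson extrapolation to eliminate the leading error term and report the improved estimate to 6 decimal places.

r = 1, so 2^r = 2.
Top: 2(8.6041329349) − (9.4318131567) = 7.7764527131
Extrapolated: 7.7764527131 / 1 = 7.7764527131

7.776453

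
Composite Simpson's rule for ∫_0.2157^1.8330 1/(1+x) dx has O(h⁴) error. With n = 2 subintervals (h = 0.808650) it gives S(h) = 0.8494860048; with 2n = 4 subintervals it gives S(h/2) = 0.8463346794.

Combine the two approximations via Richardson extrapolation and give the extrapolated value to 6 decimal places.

Order 4 gives 2^r = 16 and 2^r − 1 = 15.
Numerator 16×A(h/2) − A(h) = 16×0.8463346794 − 0.8494860048 = 12.6918688656
Divide by 2^4 − 1 = 15.
R = 12.6918688656/15 = 0.8461245910
Gap between inputs: 3.151e-03; correction applied: −0.0002100884.

0.846125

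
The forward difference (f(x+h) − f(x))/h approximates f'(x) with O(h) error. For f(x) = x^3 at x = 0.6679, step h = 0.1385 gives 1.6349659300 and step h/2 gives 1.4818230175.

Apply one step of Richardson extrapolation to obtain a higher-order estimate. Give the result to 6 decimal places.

With r = 1 the leading error scales as h^1, so the weight is 2^1 = 2.
Weighted: 2.9636460350 − 1.6349659300 = 1.3286801050
Divide by 2^1 − 1 = 1.
Result: 1.3286801050
Shift from A(h/2): −0.1531429125.

1.328680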